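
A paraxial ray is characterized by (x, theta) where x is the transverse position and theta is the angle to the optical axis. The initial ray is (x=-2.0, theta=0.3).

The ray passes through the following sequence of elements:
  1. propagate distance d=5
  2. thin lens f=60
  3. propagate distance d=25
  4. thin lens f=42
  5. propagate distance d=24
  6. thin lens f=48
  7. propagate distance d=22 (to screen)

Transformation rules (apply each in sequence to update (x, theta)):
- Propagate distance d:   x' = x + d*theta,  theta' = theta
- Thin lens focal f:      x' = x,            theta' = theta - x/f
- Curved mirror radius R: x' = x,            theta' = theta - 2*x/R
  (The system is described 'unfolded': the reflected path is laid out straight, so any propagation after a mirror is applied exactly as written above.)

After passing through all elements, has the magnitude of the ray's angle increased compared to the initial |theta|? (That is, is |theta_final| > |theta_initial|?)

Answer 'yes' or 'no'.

Initial: x=-2.0000 theta=0.3000
After 1 (propagate distance d=5): x=-0.5000 theta=0.3000
After 2 (thin lens f=60): x=-0.5000 theta=37/120 (≈0.3083)
After 3 (propagate distance d=25): x=173/24 (≈7.2083) theta=37/120 (≈0.3083)
After 4 (thin lens f=42): x=173/24 (≈7.2083) theta=689/5040 (≈0.1367)
After 5 (propagate distance d=24): x=2937/280 (≈10.4893) theta=689/5040 (≈0.1367)
After 6 (thin lens f=48): x=2937/280 (≈10.4893) theta=-3299/40320 (≈-0.0818)
After 7 (propagate distance d=22 (to screen)): x=5005/576 (≈8.6892) theta=-3299/40320 (≈-0.0818)
|theta_initial|=0.3000 |theta_final|=3299/40320 (≈0.0818) -> not increased

Answer: no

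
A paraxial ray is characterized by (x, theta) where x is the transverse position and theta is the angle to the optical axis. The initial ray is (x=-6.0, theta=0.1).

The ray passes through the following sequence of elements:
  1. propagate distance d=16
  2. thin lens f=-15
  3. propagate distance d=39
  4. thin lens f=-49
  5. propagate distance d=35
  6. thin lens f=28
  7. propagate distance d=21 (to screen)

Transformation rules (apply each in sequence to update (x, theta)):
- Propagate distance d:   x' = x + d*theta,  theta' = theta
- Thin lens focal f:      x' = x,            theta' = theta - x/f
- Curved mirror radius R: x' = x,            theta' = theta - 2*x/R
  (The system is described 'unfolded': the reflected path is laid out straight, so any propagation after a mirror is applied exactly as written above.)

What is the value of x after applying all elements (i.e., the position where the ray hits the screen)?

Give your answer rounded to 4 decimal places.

Answer: -15.9860

Derivation:
Initial: x=-6.0000 theta=0.1000
After 1 (propagate distance d=16): x=-4.4000 theta=0.1000
After 2 (thin lens f=-15): x=-4.4000 theta=-29/150 (≈-0.1933)
After 3 (propagate distance d=39): x=-11.9400 theta=-29/150 (≈-0.1933)
After 4 (thin lens f=-49): x=-11.9400 theta=-1606/3675 (≈-0.4370)
After 5 (propagate distance d=35): x=-28597/1050 (≈-27.2352) theta=-1606/3675 (≈-0.4370)
After 6 (thin lens f=28): x=-28597/1050 (≈-27.2352) theta=15749/29400 (≈0.5357)
After 7 (propagate distance d=21 (to screen)): x=-67141/4200 (≈-15.9860) theta=15749/29400 (≈0.5357)
Rounded to 4 decimal places: x = -15.9860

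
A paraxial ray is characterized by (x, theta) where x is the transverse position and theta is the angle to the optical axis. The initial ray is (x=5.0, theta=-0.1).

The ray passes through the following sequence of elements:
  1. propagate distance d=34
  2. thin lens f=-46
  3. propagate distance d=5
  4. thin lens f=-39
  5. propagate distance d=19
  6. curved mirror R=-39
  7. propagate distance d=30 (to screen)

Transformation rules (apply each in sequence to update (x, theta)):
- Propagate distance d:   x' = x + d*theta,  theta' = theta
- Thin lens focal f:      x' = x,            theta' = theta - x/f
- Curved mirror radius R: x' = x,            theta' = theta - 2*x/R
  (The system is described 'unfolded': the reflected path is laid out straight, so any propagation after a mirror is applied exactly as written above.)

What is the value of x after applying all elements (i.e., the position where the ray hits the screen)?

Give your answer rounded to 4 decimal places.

Answer: 0.6871

Derivation:
Initial: x=5.0000 theta=-0.1000
After 1 (propagate distance d=34): x=1.6000 theta=-0.1000
After 2 (thin lens f=-46): x=1.6000 theta=-3/46 (≈-0.0652)
After 3 (propagate distance d=5): x=293/230 (≈1.2739) theta=-3/46 (≈-0.0652)
After 4 (thin lens f=-39): x=293/230 (≈1.2739) theta=-146/4485 (≈-0.0326)
After 5 (propagate distance d=19): x=5879/8970 (≈0.6554) theta=-146/4485 (≈-0.0326)
After 6 (curved mirror R=-39): x=5879/8970 (≈0.6554) theta=37/34983 (≈0.0011)
After 7 (propagate distance d=30 (to screen)): x=26709/38870 (≈0.6871) theta=37/34983 (≈0.0011)
Rounded to 4 decimal places: x = 0.6871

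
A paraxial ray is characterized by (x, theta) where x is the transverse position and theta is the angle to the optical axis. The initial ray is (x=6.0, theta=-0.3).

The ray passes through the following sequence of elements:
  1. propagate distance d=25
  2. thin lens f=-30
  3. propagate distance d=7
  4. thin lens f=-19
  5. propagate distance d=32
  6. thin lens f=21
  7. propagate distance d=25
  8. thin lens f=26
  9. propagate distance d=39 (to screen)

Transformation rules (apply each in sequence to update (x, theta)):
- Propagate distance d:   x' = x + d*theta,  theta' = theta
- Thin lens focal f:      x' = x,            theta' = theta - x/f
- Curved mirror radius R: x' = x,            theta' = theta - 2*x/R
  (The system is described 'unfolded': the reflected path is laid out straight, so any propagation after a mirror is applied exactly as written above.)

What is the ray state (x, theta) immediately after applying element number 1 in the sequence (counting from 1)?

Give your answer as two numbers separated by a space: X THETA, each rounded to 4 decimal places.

Initial: x=6.0000 theta=-0.3000
After 1 (propagate distance d=25): x=-1.5000 theta=-0.3000
Rounded to 4 decimal places: x = -1.5000, theta = -0.3000

Answer: -1.5000 -0.3000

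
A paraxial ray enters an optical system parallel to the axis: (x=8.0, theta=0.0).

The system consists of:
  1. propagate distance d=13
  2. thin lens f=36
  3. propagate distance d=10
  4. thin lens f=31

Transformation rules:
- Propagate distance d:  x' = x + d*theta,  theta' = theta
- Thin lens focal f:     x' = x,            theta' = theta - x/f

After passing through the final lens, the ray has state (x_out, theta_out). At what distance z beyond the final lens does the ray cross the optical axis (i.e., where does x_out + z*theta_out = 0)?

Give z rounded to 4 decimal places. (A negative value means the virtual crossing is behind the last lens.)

Answer: 14.1404

Derivation:
Initial: x=8.0000 theta=0.0000
After 1 (propagate distance d=13): x=8.0000 theta=0.0000
After 2 (thin lens f=36): x=8.0000 theta=-2/9 (≈-0.2222)
After 3 (propagate distance d=10): x=52/9 (≈5.7778) theta=-2/9 (≈-0.2222)
After 4 (thin lens f=31): x=52/9 (≈5.7778) theta=-38/93 (≈-0.4086)
z_focus = -x_out/theta_out = -(52/9)/(-38/93) = 806/57 ≈ 14.1404
Rounded to 4 decimal places: z = 14.1404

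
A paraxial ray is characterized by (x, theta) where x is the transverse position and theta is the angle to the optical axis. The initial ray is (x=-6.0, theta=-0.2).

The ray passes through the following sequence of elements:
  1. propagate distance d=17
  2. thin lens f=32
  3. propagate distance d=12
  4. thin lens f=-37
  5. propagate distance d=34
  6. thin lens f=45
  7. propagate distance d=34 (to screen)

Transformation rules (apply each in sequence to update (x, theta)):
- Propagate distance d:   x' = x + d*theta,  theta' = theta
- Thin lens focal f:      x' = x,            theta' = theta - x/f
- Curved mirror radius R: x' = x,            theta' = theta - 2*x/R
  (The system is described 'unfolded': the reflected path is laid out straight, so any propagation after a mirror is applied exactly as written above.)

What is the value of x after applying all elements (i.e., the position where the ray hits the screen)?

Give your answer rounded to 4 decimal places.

Answer: -7.5189

Derivation:
Initial: x=-6.0000 theta=-0.2000
After 1 (propagate distance d=17): x=-9.4000 theta=-0.2000
After 2 (thin lens f=32): x=-9.4000 theta=3/32 (≈0.0938)
After 3 (propagate distance d=12): x=-8.2750 theta=3/32 (≈0.0938)
After 4 (thin lens f=-37): x=-8.2750 theta=-769/5920 (≈-0.1299)
After 5 (propagate distance d=34): x=-37567/2960 (≈-12.6916) theta=-769/5920 (≈-0.1299)
After 6 (thin lens f=45): x=-37567/2960 (≈-12.6916) theta=40529/266400 (≈0.1521)
After 7 (propagate distance d=34 (to screen)): x=-500761/66600 (≈-7.5189) theta=40529/266400 (≈0.1521)
Rounded to 4 decimal places: x = -7.5189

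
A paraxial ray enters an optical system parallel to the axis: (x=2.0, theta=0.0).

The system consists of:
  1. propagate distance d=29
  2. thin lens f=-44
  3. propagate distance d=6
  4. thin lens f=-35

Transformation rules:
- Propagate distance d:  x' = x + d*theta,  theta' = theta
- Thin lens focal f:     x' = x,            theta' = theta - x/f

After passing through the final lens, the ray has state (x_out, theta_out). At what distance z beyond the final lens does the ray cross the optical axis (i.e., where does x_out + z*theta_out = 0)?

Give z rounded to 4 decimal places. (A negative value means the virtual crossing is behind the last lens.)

Initial: x=2.0000 theta=0.0000
After 1 (propagate distance d=29): x=2.0000 theta=0.0000
After 2 (thin lens f=-44): x=2.0000 theta=1/22 (≈0.0455)
After 3 (propagate distance d=6): x=25/11 (≈2.2727) theta=1/22 (≈0.0455)
After 4 (thin lens f=-35): x=25/11 (≈2.2727) theta=17/154 (≈0.1104)
z_focus = -x_out/theta_out = -(25/11)/(17/154) = -350/17 ≈ -20.5882
Rounded to 4 decimal places: z = -20.5882

Answer: -20.5882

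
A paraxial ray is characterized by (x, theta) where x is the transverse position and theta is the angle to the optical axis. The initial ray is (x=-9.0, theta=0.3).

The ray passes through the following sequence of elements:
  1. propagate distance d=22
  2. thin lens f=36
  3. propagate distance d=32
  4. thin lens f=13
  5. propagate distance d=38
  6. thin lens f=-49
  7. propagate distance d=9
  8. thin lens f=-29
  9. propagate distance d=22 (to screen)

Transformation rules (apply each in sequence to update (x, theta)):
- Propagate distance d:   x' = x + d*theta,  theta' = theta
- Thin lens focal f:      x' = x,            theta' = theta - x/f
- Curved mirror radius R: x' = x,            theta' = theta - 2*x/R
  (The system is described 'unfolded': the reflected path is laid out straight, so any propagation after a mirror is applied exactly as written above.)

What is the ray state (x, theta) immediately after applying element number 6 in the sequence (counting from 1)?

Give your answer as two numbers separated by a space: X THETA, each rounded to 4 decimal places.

Answer: -4.0154 -0.4332

Derivation:
Initial: x=-9.0000 theta=0.3000
After 1 (propagate distance d=22): x=-2.4000 theta=0.3000
After 2 (thin lens f=36): x=-2.4000 theta=11/30 (≈0.3667)
After 3 (propagate distance d=32): x=28/3 (≈9.3333) theta=11/30 (≈0.3667)
After 4 (thin lens f=13): x=28/3 (≈9.3333) theta=-137/390 (≈-0.3513)
After 5 (propagate distance d=38): x=-261/65 (≈-4.0154) theta=-137/390 (≈-0.3513)
After 6 (thin lens f=-49): x=-261/65 (≈-4.0154) theta=-8279/19110 (≈-0.4332)
Rounded to 4 decimal places: x = -4.0154, theta = -0.4332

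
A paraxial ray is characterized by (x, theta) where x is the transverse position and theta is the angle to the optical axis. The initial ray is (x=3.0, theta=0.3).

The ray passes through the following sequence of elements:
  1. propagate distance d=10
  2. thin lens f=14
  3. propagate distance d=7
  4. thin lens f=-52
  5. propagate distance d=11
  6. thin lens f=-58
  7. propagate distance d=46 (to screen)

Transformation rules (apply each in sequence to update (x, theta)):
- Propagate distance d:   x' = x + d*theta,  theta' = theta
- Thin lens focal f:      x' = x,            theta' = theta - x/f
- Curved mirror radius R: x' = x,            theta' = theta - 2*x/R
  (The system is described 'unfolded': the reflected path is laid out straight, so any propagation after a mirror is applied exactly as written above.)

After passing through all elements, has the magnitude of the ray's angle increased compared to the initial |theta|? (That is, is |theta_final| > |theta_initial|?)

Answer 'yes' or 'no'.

Answer: no

Derivation:
Initial: x=3.0000 theta=0.3000
After 1 (propagate distance d=10): x=6.0000 theta=0.3000
After 2 (thin lens f=14): x=6.0000 theta=-9/70 (≈-0.1286)
After 3 (propagate distance d=7): x=5.1000 theta=-9/70 (≈-0.1286)
After 4 (thin lens f=-52): x=5.1000 theta=-111/3640 (≈-0.0305)
After 5 (propagate distance d=11): x=17343/3640 (≈4.7646) theta=-111/3640 (≈-0.0305)
After 6 (thin lens f=-58): x=17343/3640 (≈4.7646) theta=2181/42224 (≈0.0517)
After 7 (propagate distance d=46 (to screen)): x=376881/52780 (≈7.1406) theta=2181/42224 (≈0.0517)
|theta_initial|=0.3000 |theta_final|=2181/42224 (≈0.0517) -> not increased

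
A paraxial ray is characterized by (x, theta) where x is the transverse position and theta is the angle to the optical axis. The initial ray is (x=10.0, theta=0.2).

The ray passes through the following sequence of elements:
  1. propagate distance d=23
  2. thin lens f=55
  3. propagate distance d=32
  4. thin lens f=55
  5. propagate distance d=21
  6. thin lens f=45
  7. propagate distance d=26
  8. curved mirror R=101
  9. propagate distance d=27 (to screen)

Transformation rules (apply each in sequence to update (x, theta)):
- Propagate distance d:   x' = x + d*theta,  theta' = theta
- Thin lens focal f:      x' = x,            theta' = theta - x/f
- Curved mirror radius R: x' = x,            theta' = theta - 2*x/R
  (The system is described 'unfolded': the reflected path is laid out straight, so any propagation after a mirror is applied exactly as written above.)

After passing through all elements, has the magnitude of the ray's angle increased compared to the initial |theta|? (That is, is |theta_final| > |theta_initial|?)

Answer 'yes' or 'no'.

Initial: x=10.0000 theta=0.2000
After 1 (propagate distance d=23): x=14.6000 theta=0.2000
After 2 (thin lens f=55): x=14.6000 theta=-18/275 (≈-0.0655)
After 3 (propagate distance d=32): x=3439/275 (≈12.5055) theta=-18/275 (≈-0.0655)
After 4 (thin lens f=55): x=3439/275 (≈12.5055) theta=-4429/15125 (≈-0.2928)
After 5 (propagate distance d=21): x=96136/15125 (≈6.3561) theta=-4429/15125 (≈-0.2928)
After 6 (thin lens f=45): x=96136/15125 (≈6.3561) theta=-295441/680625 (≈-0.4341)
After 7 (propagate distance d=26): x=-3355346/680625 (≈-4.9298) theta=-295441/680625 (≈-0.4341)
After 8 (curved mirror R=101): x=-3355346/680625 (≈-4.9298) theta=-23128849/68743125 (≈-0.3365)
After 9 (propagate distance d=27 (to screen)): x=-963368869/68743125 (≈-14.0140) theta=-23128849/68743125 (≈-0.3365)
|theta_initial|=0.2000 |theta_final|=23128849/68743125 (≈0.3365) -> increased

Answer: yes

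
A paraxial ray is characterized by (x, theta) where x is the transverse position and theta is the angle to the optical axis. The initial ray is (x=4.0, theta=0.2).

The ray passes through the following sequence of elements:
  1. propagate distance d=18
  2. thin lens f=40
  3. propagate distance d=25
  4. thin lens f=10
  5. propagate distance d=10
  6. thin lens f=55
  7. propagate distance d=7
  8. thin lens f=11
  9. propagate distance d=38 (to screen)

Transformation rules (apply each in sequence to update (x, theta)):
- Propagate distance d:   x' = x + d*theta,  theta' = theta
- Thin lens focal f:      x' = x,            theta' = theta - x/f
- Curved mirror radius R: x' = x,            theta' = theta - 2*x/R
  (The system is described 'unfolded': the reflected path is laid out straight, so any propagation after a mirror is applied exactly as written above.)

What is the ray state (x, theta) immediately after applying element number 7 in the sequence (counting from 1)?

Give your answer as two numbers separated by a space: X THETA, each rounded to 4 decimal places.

Initial: x=4.0000 theta=0.2000
After 1 (propagate distance d=18): x=7.6000 theta=0.2000
After 2 (thin lens f=40): x=7.6000 theta=0.0100
After 3 (propagate distance d=25): x=7.8500 theta=0.0100
After 4 (thin lens f=10): x=7.8500 theta=-0.7750
After 5 (propagate distance d=10): x=0.1000 theta=-0.7750
After 6 (thin lens f=55): x=0.1000 theta=-1709/2200 (≈-0.7768)
After 7 (propagate distance d=7): x=-11743/2200 (≈-5.3377) theta=-1709/2200 (≈-0.7768)
Rounded to 4 decimal places: x = -5.3377, theta = -0.7768

Answer: -5.3377 -0.7768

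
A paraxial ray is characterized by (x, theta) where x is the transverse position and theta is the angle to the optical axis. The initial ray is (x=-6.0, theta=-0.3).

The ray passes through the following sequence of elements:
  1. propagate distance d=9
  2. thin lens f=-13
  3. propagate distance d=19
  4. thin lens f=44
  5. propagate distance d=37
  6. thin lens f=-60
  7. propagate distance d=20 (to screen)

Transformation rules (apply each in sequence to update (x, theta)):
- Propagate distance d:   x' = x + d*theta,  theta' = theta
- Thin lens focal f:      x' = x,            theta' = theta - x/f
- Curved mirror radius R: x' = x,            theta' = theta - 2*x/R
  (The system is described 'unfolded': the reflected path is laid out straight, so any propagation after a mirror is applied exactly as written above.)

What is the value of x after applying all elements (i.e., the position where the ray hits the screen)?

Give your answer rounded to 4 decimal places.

Initial: x=-6.0000 theta=-0.3000
After 1 (propagate distance d=9): x=-8.7000 theta=-0.3000
After 2 (thin lens f=-13): x=-8.7000 theta=-63/65 (≈-0.9692)
After 3 (propagate distance d=19): x=-705/26 (≈-27.1154) theta=-63/65 (≈-0.9692)
After 4 (thin lens f=44): x=-705/26 (≈-27.1154) theta=-2019/5720 (≈-0.3530)
After 5 (propagate distance d=37): x=-229803/5720 (≈-40.1753) theta=-2019/5720 (≈-0.3530)
After 6 (thin lens f=-60): x=-229803/5720 (≈-40.1753) theta=-116981/114400 (≈-1.0226)
After 7 (propagate distance d=20 (to screen)): x=-43348/715 (≈-60.6266) theta=-116981/114400 (≈-1.0226)
Rounded to 4 decimal places: x = -60.6266

Answer: -60.6266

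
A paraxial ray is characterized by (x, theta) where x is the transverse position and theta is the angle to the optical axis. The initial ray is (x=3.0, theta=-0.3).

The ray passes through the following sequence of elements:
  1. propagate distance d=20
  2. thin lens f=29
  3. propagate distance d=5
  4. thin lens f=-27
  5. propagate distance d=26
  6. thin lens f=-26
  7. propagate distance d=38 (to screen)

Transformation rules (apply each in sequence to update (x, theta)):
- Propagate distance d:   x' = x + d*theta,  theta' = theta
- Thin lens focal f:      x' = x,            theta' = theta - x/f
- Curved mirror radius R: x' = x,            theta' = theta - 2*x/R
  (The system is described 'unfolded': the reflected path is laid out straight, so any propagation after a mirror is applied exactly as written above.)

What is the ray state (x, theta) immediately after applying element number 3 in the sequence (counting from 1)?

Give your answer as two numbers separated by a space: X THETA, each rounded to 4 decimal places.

Answer: -3.9828 -0.1966

Derivation:
Initial: x=3.0000 theta=-0.3000
After 1 (propagate distance d=20): x=-3.0000 theta=-0.3000
After 2 (thin lens f=29): x=-3.0000 theta=-57/290 (≈-0.1966)
After 3 (propagate distance d=5): x=-231/58 (≈-3.9828) theta=-57/290 (≈-0.1966)
Rounded to 4 decimal places: x = -3.9828, theta = -0.1966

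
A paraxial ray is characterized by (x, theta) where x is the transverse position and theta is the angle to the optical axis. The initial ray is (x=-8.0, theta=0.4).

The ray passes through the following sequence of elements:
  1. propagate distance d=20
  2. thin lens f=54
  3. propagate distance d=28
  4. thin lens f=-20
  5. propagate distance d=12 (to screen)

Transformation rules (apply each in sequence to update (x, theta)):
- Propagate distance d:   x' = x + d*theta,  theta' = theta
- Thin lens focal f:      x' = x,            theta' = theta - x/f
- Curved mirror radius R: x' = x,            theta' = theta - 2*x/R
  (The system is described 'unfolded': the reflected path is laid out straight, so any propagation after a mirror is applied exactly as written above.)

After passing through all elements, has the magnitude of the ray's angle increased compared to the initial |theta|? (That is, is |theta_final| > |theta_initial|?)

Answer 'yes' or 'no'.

Answer: yes

Derivation:
Initial: x=-8.0000 theta=0.4000
After 1 (propagate distance d=20): x=0.0000 theta=0.4000
After 2 (thin lens f=54): x=0.0000 theta=0.4000
After 3 (propagate distance d=28): x=11.2000 theta=0.4000
After 4 (thin lens f=-20): x=11.2000 theta=0.9600
After 5 (propagate distance d=12 (to screen)): x=22.7200 theta=0.9600
|theta_initial|=0.4000 |theta_final|=0.9600 -> increased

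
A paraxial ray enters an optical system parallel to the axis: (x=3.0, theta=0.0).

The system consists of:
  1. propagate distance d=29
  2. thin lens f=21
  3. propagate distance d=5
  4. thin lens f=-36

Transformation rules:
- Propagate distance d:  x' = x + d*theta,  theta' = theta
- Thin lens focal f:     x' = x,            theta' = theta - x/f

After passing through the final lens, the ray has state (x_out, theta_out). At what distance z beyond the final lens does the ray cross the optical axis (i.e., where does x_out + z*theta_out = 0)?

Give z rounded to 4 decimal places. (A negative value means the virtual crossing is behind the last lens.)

Initial: x=3.0000 theta=0.0000
After 1 (propagate distance d=29): x=3.0000 theta=0.0000
After 2 (thin lens f=21): x=3.0000 theta=-1/7 (≈-0.1429)
After 3 (propagate distance d=5): x=16/7 (≈2.2857) theta=-1/7 (≈-0.1429)
After 4 (thin lens f=-36): x=16/7 (≈2.2857) theta=-5/63 (≈-0.0794)
z_focus = -x_out/theta_out = -(16/7)/(-5/63) = 28.8000
Rounded to 4 decimal places: z = 28.8000

Answer: 28.8000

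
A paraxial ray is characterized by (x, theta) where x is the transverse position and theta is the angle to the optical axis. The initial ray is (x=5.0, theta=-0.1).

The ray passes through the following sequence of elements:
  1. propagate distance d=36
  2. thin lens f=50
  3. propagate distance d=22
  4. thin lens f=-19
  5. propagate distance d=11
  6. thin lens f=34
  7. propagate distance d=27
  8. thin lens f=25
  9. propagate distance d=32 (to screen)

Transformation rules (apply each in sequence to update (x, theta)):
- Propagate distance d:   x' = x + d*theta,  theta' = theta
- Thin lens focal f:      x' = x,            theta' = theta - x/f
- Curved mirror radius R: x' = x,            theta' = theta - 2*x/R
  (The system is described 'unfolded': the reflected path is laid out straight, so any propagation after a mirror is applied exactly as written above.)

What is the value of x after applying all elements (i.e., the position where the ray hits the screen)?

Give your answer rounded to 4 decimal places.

Answer: -1.3102

Derivation:
Initial: x=5.0000 theta=-0.1000
After 1 (propagate distance d=36): x=1.4000 theta=-0.1000
After 2 (thin lens f=50): x=1.4000 theta=-0.1280
After 3 (propagate distance d=22): x=-1.4160 theta=-0.1280
After 4 (thin lens f=-19): x=-1.4160 theta=-481/2375 (≈-0.2025)
After 5 (propagate distance d=11): x=-8654/2375 (≈-3.6438) theta=-481/2375 (≈-0.2025)
After 6 (thin lens f=34): x=-8654/2375 (≈-3.6438) theta=-154/1615 (≈-0.0954)
After 7 (propagate distance d=27): x=-251068/40375 (≈-6.2184) theta=-154/1615 (≈-0.0954)
After 8 (thin lens f=25): x=-251068/40375 (≈-6.2184) theta=154818/1009375 (≈0.1534)
After 9 (propagate distance d=32 (to screen)): x=-1322524/1009375 (≈-1.3102) theta=154818/1009375 (≈0.1534)
Rounded to 4 decimal places: x = -1.3102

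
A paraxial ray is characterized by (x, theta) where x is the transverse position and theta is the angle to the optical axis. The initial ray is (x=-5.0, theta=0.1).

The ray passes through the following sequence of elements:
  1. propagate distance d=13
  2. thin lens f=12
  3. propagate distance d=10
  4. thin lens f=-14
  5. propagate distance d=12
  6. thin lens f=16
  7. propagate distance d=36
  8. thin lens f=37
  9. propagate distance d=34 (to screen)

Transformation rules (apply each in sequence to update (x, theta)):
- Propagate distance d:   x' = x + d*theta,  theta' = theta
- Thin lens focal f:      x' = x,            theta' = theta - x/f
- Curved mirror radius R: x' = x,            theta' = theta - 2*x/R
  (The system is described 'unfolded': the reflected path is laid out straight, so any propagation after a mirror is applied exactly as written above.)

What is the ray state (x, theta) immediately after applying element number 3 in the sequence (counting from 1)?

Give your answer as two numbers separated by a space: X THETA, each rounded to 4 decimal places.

Initial: x=-5.0000 theta=0.1000
After 1 (propagate distance d=13): x=-3.7000 theta=0.1000
After 2 (thin lens f=12): x=-3.7000 theta=49/120 (≈0.4083)
After 3 (propagate distance d=10): x=23/60 (≈0.3833) theta=49/120 (≈0.4083)
Rounded to 4 decimal places: x = 0.3833, theta = 0.4083

Answer: 0.3833 0.4083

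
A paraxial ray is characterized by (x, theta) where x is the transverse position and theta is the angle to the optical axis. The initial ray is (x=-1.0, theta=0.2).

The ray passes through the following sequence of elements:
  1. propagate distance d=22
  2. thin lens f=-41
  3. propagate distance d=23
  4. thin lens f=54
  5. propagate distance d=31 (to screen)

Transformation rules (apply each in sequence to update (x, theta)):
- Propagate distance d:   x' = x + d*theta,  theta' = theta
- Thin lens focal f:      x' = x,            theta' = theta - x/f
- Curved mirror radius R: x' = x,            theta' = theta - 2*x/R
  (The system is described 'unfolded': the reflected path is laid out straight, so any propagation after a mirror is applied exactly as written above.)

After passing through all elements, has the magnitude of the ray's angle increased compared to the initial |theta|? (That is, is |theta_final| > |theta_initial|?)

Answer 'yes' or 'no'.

Answer: no

Derivation:
Initial: x=-1.0000 theta=0.2000
After 1 (propagate distance d=22): x=3.4000 theta=0.2000
After 2 (thin lens f=-41): x=3.4000 theta=58/205 (≈0.2829)
After 3 (propagate distance d=23): x=2031/205 (≈9.9073) theta=58/205 (≈0.2829)
After 4 (thin lens f=54): x=2031/205 (≈9.9073) theta=367/3690 (≈0.0995)
After 5 (propagate distance d=31 (to screen)): x=9587/738 (≈12.9905) theta=367/3690 (≈0.0995)
|theta_initial|=0.2000 |theta_final|=367/3690 (≈0.0995) -> not increased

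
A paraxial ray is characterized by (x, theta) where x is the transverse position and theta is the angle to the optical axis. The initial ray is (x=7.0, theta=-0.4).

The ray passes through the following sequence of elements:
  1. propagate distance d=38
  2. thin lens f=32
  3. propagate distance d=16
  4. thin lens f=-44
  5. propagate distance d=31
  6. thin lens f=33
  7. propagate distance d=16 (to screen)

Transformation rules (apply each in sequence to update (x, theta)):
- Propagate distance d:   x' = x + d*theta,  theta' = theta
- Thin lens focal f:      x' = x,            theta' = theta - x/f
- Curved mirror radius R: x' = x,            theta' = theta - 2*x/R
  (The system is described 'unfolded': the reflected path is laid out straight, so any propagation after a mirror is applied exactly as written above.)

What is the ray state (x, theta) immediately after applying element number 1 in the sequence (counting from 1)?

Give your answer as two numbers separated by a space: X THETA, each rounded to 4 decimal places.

Initial: x=7.0000 theta=-0.4000
After 1 (propagate distance d=38): x=-8.2000 theta=-0.4000
Rounded to 4 decimal places: x = -8.2000, theta = -0.4000

Answer: -8.2000 -0.4000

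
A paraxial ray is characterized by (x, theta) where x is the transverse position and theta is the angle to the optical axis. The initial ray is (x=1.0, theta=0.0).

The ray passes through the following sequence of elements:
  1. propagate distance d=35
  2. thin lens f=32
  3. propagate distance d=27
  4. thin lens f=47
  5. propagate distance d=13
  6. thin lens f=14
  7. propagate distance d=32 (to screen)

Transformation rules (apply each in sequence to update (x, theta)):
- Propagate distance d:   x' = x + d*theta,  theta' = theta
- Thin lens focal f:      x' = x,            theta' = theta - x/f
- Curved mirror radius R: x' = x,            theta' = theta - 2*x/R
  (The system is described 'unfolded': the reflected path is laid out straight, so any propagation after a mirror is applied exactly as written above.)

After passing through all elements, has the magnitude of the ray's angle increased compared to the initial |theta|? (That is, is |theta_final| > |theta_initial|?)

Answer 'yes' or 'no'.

Answer: yes

Derivation:
Initial: x=1.0000 theta=0.0000
After 1 (propagate distance d=35): x=1.0000 theta=0.0000
After 2 (thin lens f=32): x=1.0000 theta=-1/32 (≈-0.0313)
After 3 (propagate distance d=27): x=5/32 (≈0.1563) theta=-1/32 (≈-0.0313)
After 4 (thin lens f=47): x=5/32 (≈0.1563) theta=-13/376 (≈-0.0346)
After 5 (propagate distance d=13): x=-441/1504 (≈-0.2932) theta=-13/376 (≈-0.0346)
After 6 (thin lens f=14): x=-441/1504 (≈-0.2932) theta=-41/3008 (≈-0.0136)
After 7 (propagate distance d=32 (to screen)): x=-1097/1504 (≈-0.7294) theta=-41/3008 (≈-0.0136)
|theta_initial|=0.0000 |theta_final|=41/3008 (≈0.0136) -> increased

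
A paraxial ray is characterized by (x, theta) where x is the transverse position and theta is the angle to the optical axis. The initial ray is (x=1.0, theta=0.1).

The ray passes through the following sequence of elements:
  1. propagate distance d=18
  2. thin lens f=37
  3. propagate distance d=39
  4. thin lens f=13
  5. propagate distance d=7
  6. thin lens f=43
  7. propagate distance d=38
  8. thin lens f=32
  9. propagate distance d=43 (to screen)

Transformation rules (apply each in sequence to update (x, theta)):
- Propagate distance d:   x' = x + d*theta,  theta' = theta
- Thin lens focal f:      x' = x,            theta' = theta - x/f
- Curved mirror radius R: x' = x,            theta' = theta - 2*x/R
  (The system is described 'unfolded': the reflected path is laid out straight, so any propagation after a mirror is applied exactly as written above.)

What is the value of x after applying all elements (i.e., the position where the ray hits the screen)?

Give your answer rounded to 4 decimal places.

Answer: -9.8809

Derivation:
Initial: x=1.0000 theta=0.1000
After 1 (propagate distance d=18): x=2.8000 theta=0.1000
After 2 (thin lens f=37): x=2.8000 theta=9/370 (≈0.0243)
After 3 (propagate distance d=39): x=1387/370 (≈3.7486) theta=9/370 (≈0.0243)
After 4 (thin lens f=13): x=1387/370 (≈3.7486) theta=-127/481 (≈-0.2640)
After 5 (propagate distance d=7): x=9141/4810 (≈1.9004) theta=-127/481 (≈-0.2640)
After 6 (thin lens f=43): x=9141/4810 (≈1.9004) theta=-1723/5590 (≈-0.3082)
After 7 (propagate distance d=38): x=-405895/41366 (≈-9.8123) theta=-1723/5590 (≈-0.3082)
After 8 (thin lens f=32): x=-405895/41366 (≈-9.8123) theta=-10557/6618560 (≈-0.0016)
After 9 (propagate distance d=43 (to screen)): x=-65397151/6618560 (≈-9.8809) theta=-10557/6618560 (≈-0.0016)
Rounded to 4 decimal places: x = -9.8809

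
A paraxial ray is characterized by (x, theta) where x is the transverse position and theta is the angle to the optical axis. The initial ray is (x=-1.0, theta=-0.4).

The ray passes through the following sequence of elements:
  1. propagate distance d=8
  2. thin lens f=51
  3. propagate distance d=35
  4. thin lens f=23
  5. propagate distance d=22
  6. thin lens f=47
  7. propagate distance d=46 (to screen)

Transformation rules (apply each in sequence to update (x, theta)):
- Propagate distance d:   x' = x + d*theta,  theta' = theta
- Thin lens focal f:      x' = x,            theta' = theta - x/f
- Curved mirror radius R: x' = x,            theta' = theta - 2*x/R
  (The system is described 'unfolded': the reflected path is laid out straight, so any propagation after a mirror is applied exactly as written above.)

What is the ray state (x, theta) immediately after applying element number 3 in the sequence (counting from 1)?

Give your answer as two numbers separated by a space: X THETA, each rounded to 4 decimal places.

Initial: x=-1.0000 theta=-0.4000
After 1 (propagate distance d=8): x=-4.2000 theta=-0.4000
After 2 (thin lens f=51): x=-4.2000 theta=-27/85 (≈-0.3176)
After 3 (propagate distance d=35): x=-1302/85 (≈-15.3176) theta=-27/85 (≈-0.3176)
Rounded to 4 decimal places: x = -15.3176, theta = -0.3176

Answer: -15.3176 -0.3176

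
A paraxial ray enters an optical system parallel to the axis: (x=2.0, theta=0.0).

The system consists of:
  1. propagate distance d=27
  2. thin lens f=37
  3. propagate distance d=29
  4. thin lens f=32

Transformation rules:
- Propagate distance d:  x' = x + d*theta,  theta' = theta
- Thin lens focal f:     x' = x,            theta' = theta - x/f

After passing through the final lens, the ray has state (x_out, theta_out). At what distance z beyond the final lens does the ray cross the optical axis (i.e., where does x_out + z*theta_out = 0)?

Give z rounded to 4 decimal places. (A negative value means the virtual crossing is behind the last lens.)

Initial: x=2.0000 theta=0.0000
After 1 (propagate distance d=27): x=2.0000 theta=0.0000
After 2 (thin lens f=37): x=2.0000 theta=-2/37 (≈-0.0541)
After 3 (propagate distance d=29): x=16/37 (≈0.4324) theta=-2/37 (≈-0.0541)
After 4 (thin lens f=32): x=16/37 (≈0.4324) theta=-5/74 (≈-0.0676)
z_focus = -x_out/theta_out = -(16/37)/(-5/74) = 6.4000
Rounded to 4 decimal places: z = 6.4000

Answer: 6.4000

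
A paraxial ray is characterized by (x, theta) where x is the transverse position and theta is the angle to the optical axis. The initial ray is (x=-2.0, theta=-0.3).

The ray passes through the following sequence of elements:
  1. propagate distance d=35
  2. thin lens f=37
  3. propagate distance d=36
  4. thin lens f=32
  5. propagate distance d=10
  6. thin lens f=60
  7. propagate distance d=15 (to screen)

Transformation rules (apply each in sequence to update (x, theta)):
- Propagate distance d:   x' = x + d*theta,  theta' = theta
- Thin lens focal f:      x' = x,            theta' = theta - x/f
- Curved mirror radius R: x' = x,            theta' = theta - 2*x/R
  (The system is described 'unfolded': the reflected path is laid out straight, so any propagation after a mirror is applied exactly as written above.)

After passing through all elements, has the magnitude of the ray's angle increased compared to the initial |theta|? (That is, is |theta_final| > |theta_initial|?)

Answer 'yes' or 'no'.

Initial: x=-2.0000 theta=-0.3000
After 1 (propagate distance d=35): x=-12.5000 theta=-0.3000
After 2 (thin lens f=37): x=-12.5000 theta=7/185 (≈0.0378)
After 3 (propagate distance d=36): x=-4121/370 (≈-11.1378) theta=7/185 (≈0.0378)
After 4 (thin lens f=32): x=-4121/370 (≈-11.1378) theta=4569/11840 (≈0.3859)
After 5 (propagate distance d=10): x=-43091/5920 (≈-7.2789) theta=4569/11840 (≈0.3859)
After 6 (thin lens f=60): x=-43091/5920 (≈-7.2789) theta=180161/355200 (≈0.5072)
After 7 (propagate distance d=15 (to screen)): x=7797/23680 (≈0.3293) theta=180161/355200 (≈0.5072)
|theta_initial|=0.3000 |theta_final|=180161/355200 (≈0.5072) -> increased

Answer: yes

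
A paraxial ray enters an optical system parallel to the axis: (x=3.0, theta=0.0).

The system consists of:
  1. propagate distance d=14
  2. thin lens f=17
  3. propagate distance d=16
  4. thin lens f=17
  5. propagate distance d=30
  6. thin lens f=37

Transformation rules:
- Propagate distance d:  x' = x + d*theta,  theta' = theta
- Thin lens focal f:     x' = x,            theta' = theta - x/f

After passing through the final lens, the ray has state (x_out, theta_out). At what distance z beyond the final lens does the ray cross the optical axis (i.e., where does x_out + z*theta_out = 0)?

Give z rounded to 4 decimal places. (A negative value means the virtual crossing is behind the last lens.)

Answer: -135.3217

Derivation:
Initial: x=3.0000 theta=0.0000
After 1 (propagate distance d=14): x=3.0000 theta=0.0000
After 2 (thin lens f=17): x=3.0000 theta=-3/17 (≈-0.1765)
After 3 (propagate distance d=16): x=3/17 (≈0.1765) theta=-3/17 (≈-0.1765)
After 4 (thin lens f=17): x=3/17 (≈0.1765) theta=-54/289 (≈-0.1869)
After 5 (propagate distance d=30): x=-1569/289 (≈-5.4291) theta=-54/289 (≈-0.1869)
After 6 (thin lens f=37): x=-1569/289 (≈-5.4291) theta=-429/10693 (≈-0.0401)
z_focus = -x_out/theta_out = -(-1569/289)/(-429/10693) = -19351/143 ≈ -135.3217
Rounded to 4 decimal places: z = -135.3217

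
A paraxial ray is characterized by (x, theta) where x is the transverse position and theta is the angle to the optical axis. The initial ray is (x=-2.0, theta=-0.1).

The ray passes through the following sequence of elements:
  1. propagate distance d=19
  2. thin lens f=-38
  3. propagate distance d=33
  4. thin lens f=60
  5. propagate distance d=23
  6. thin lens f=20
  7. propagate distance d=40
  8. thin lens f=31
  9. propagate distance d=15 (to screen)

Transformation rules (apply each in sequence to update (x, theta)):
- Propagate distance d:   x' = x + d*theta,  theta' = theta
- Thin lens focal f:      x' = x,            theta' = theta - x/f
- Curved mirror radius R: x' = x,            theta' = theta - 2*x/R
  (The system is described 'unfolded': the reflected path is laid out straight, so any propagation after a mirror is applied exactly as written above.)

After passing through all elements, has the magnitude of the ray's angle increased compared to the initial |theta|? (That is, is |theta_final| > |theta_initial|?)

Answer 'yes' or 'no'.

Answer: yes

Derivation:
Initial: x=-2.0000 theta=-0.1000
After 1 (propagate distance d=19): x=-3.9000 theta=-0.1000
After 2 (thin lens f=-38): x=-3.9000 theta=-77/380 (≈-0.2026)
After 3 (propagate distance d=33): x=-4023/380 (≈-10.5868) theta=-77/380 (≈-0.2026)
After 4 (thin lens f=60): x=-4023/380 (≈-10.5868) theta=-199/7600 (≈-0.0262)
After 5 (propagate distance d=23): x=-85037/7600 (≈-11.1891) theta=-199/7600 (≈-0.0262)
After 6 (thin lens f=20): x=-85037/7600 (≈-11.1891) theta=81057/152000 (≈0.5333)
After 7 (propagate distance d=40): x=77077/7600 (≈10.1417) theta=81057/152000 (≈0.5333)
After 8 (thin lens f=31): x=77077/7600 (≈10.1417) theta=971227/4712000 (≈0.2061)
After 9 (propagate distance d=15 (to screen)): x=12471229/942400 (≈13.2335) theta=971227/4712000 (≈0.2061)
|theta_initial|=0.1000 |theta_final|=971227/4712000 (≈0.2061) -> increased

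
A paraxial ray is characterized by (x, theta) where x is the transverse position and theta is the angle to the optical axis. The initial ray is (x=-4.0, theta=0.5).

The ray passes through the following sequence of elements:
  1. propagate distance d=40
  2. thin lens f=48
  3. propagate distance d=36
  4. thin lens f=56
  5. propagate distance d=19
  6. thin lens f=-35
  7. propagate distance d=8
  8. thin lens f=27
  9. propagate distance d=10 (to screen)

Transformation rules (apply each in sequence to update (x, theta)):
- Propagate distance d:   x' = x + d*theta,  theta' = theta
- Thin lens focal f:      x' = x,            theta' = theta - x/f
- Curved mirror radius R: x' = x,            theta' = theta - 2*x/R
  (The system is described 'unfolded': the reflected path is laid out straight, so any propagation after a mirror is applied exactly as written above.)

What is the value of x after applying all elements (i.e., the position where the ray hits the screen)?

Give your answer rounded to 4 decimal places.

Initial: x=-4.0000 theta=0.5000
After 1 (propagate distance d=40): x=16.0000 theta=0.5000
After 2 (thin lens f=48): x=16.0000 theta=1/6 (≈0.1667)
After 3 (propagate distance d=36): x=22.0000 theta=1/6 (≈0.1667)
After 4 (thin lens f=56): x=22.0000 theta=-19/84 (≈-0.2262)
After 5 (propagate distance d=19): x=1487/84 (≈17.7024) theta=-19/84 (≈-0.2262)
After 6 (thin lens f=-35): x=1487/84 (≈17.7024) theta=137/490 (≈0.2796)
After 7 (propagate distance d=8): x=58621/2940 (≈19.9391) theta=137/490 (≈0.2796)
After 8 (thin lens f=27): x=58621/2940 (≈19.9391) theta=-36427/79380 (≈-0.4589)
After 9 (propagate distance d=10 (to screen)): x=174071/11340 (≈15.3502) theta=-36427/79380 (≈-0.4589)
Rounded to 4 decimal places: x = 15.3502

Answer: 15.3502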